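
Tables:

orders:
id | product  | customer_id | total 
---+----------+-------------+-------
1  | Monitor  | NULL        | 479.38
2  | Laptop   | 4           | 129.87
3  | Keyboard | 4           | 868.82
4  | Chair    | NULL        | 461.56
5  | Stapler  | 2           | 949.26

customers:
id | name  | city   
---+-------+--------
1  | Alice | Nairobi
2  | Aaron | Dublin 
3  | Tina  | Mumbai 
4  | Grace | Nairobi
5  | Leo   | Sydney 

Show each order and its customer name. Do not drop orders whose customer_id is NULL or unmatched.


LEFT JOIN keeps every row from orders (the left table); where customer_id has no match in customers, the customer columns become NULL. Walk through each order:
  - order 1 (Monitor): customer_id=NULL, no match -> kept with NULL
  - order 2 (Laptop): customer_id=4 -> matches Grace
  - order 3 (Keyboard): customer_id=4 -> matches Grace
  - order 4 (Chair): customer_id=NULL, no match -> kept with NULL
  - order 5 (Stapler): customer_id=2 -> matches Aaron
All 5 rows appear; 2 have NULL customer.

SQL:
SELECT a.product, b.name AS customer
FROM orders a
LEFT JOIN customers b ON a.customer_id = b.id

Result:
product  | customer
---------+---------
Monitor  | NULL    
Laptop   | Grace   
Keyboard | Grace   
Chair    | NULL    
Stapler  | Aaron   


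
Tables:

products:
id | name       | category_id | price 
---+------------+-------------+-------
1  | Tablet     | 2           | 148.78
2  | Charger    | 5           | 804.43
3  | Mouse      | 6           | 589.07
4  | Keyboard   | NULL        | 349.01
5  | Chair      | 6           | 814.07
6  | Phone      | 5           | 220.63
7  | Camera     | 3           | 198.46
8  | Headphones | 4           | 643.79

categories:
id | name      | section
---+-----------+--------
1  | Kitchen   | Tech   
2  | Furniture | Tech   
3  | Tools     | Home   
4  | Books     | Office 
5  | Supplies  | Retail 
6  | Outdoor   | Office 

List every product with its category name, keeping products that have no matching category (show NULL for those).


LEFT JOIN keeps every row from products (the left table); where category_id has no match in categories, the category columns become NULL. Walk through each product:
  - product 1 (Tablet): category_id=2 -> matches Furniture
  - product 2 (Charger): category_id=5 -> matches Supplies
  - product 3 (Mouse): category_id=6 -> matches Outdoor
  - product 4 (Keyboard): category_id=NULL, no match -> kept with NULL
  - product 5 (Chair): category_id=6 -> matches Outdoor
  - product 6 (Phone): category_id=5 -> matches Supplies
  - product 7 (Camera): category_id=3 -> matches Tools
  - product 8 (Headphones): category_id=4 -> matches Books
All 8 rows appear; 1 has NULL category.

SQL:
SELECT a.name, b.name AS category
FROM products a
LEFT JOIN categories b ON a.category_id = b.id

Result:
name       | category 
-----------+----------
Tablet     | Furniture
Charger    | Supplies 
Mouse      | Outdoor  
Keyboard   | NULL     
Chair      | Outdoor  
Phone      | Supplies 
Camera     | Tools    
Headphones | Books    


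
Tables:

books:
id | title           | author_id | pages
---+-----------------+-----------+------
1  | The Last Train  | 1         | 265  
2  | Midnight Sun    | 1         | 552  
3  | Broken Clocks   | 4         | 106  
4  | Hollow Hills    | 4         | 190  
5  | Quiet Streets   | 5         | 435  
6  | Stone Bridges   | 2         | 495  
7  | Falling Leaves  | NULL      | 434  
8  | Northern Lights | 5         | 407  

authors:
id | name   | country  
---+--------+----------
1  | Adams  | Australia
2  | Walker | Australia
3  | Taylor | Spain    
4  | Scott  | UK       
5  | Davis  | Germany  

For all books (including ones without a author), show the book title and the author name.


LEFT JOIN keeps every row from books (the left table); where author_id has no match in authors, the author columns become NULL. Walk through each book:
  - book 1 (The Last Train): author_id=1 -> matches Adams
  - book 2 (Midnight Sun): author_id=1 -> matches Adams
  - book 3 (Broken Clocks): author_id=4 -> matches Scott
  - book 4 (Hollow Hills): author_id=4 -> matches Scott
  - book 5 (Quiet Streets): author_id=5 -> matches Davis
  - book 6 (Stone Bridges): author_id=2 -> matches Walker
  - book 7 (Falling Leaves): author_id=NULL, no match -> kept with NULL
  - book 8 (Northern Lights): author_id=5 -> matches Davis
All 8 rows appear; 1 has NULL author.

SQL:
SELECT a.title, b.name AS author
FROM books a
LEFT JOIN authors b ON a.author_id = b.id

Result:
title           | author
----------------+-------
The Last Train  | Adams 
Midnight Sun    | Adams 
Broken Clocks   | Scott 
Hollow Hills    | Scott 
Quiet Streets   | Davis 
Stone Bridges   | Walker
Falling Leaves  | NULL  
Northern Lights | Davis 


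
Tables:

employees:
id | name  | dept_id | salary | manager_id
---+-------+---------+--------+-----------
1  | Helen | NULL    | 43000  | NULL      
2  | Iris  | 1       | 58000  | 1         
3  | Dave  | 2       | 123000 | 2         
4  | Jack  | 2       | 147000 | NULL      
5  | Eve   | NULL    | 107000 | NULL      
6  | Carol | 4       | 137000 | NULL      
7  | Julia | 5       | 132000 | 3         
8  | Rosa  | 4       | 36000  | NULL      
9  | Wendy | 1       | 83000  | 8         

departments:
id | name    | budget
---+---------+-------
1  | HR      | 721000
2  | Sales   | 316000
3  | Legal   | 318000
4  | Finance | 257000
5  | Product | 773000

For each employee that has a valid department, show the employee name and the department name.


INNER JOIN keeps only employees rows whose dept_id matches an id in departments. Walk through each employee:
  - employee 1 (Helen): dept_id=NULL, no match -> dropped
  - employee 2 (Iris): dept_id=1 -> matches HR
  - employee 3 (Dave): dept_id=2 -> matches Sales
  - employee 4 (Jack): dept_id=2 -> matches Sales
  - employee 5 (Eve): dept_id=NULL, no match -> dropped
  - employee 6 (Carol): dept_id=4 -> matches Finance
  - employee 7 (Julia): dept_id=5 -> matches Product
  - employee 8 (Rosa): dept_id=4 -> matches Finance
  - employee 9 (Wendy): dept_id=1 -> matches HR
So 2 of 9 rows are dropped.

SQL:
SELECT a.name, b.name AS department
FROM employees a
INNER JOIN departments b ON a.dept_id = b.id

Result:
name  | department
------+-----------
Iris  | HR        
Dave  | Sales     
Jack  | Sales     
Carol | Finance   
Julia | Product   
Rosa  | Finance   
Wendy | HR        


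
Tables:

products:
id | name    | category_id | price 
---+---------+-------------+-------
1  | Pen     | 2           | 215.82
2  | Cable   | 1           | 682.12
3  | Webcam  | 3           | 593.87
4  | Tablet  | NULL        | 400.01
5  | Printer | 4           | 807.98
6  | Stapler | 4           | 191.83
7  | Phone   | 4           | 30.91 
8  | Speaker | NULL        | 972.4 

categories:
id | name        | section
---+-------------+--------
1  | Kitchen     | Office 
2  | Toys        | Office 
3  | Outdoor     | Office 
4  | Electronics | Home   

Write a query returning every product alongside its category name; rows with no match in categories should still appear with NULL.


LEFT JOIN keeps every row from products (the left table); where category_id has no match in categories, the category columns become NULL. Walk through each product:
  - product 1 (Pen): category_id=2 -> matches Toys
  - product 2 (Cable): category_id=1 -> matches Kitchen
  - product 3 (Webcam): category_id=3 -> matches Outdoor
  - product 4 (Tablet): category_id=NULL, no match -> kept with NULL
  - product 5 (Printer): category_id=4 -> matches Electronics
  - product 6 (Stapler): category_id=4 -> matches Electronics
  - product 7 (Phone): category_id=4 -> matches Electronics
  - product 8 (Speaker): category_id=NULL, no match -> kept with NULL
All 8 rows appear; 2 have NULL category.

SQL:
SELECT a.name, b.name AS category
FROM products a
LEFT JOIN categories b ON a.category_id = b.id

Result:
name    | category   
--------+------------
Pen     | Toys       
Cable   | Kitchen    
Webcam  | Outdoor    
Tablet  | NULL       
Printer | Electronics
Stapler | Electronics
Phone   | Electronics
Speaker | NULL       


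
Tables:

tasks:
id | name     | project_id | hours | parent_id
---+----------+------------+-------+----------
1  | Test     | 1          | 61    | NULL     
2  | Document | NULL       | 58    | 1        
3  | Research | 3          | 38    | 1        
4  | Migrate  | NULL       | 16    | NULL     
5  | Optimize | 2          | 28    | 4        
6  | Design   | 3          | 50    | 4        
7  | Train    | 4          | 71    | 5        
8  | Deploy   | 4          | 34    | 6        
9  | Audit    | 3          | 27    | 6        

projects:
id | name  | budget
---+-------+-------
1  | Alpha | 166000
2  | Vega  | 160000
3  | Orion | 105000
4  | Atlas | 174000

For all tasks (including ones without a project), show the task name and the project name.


LEFT JOIN keeps every row from tasks (the left table); where project_id has no match in projects, the project columns become NULL. Walk through each task:
  - task 1 (Test): project_id=1 -> matches Alpha
  - task 2 (Document): project_id=NULL, no match -> kept with NULL
  - task 3 (Research): project_id=3 -> matches Orion
  - task 4 (Migrate): project_id=NULL, no match -> kept with NULL
  - task 5 (Optimize): project_id=2 -> matches Vega
  - task 6 (Design): project_id=3 -> matches Orion
  - task 7 (Train): project_id=4 -> matches Atlas
  - task 8 (Deploy): project_id=4 -> matches Atlas
  - task 9 (Audit): project_id=3 -> matches Orion
All 9 rows appear; 2 have NULL project.

SQL:
SELECT a.name, b.name AS project
FROM tasks a
LEFT JOIN projects b ON a.project_id = b.id

Result:
name     | project
---------+--------
Test     | Alpha  
Document | NULL   
Research | Orion  
Migrate  | NULL   
Optimize | Vega   
Design   | Orion  
Train    | Atlas  
Deploy   | Atlas  
Audit    | Orion  


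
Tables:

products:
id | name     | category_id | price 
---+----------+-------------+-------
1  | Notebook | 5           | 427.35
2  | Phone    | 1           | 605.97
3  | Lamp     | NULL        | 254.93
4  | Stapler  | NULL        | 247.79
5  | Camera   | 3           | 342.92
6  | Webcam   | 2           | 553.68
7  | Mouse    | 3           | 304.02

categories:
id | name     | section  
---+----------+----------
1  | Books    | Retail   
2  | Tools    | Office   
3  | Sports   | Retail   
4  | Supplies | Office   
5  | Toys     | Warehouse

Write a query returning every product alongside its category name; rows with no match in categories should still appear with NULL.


LEFT JOIN keeps every row from products (the left table); where category_id has no match in categories, the category columns become NULL. Walk through each product:
  - product 1 (Notebook): category_id=5 -> matches Toys
  - product 2 (Phone): category_id=1 -> matches Books
  - product 3 (Lamp): category_id=NULL, no match -> kept with NULL
  - product 4 (Stapler): category_id=NULL, no match -> kept with NULL
  - product 5 (Camera): category_id=3 -> matches Sports
  - product 6 (Webcam): category_id=2 -> matches Tools
  - product 7 (Mouse): category_id=3 -> matches Sports
All 7 rows appear; 2 have NULL category.

SQL:
SELECT a.name, b.name AS category
FROM products a
LEFT JOIN categories b ON a.category_id = b.id

Result:
name     | category
---------+---------
Notebook | Toys    
Phone    | Books   
Lamp     | NULL    
Stapler  | NULL    
Camera   | Sports  
Webcam   | Tools   
Mouse    | Sports  


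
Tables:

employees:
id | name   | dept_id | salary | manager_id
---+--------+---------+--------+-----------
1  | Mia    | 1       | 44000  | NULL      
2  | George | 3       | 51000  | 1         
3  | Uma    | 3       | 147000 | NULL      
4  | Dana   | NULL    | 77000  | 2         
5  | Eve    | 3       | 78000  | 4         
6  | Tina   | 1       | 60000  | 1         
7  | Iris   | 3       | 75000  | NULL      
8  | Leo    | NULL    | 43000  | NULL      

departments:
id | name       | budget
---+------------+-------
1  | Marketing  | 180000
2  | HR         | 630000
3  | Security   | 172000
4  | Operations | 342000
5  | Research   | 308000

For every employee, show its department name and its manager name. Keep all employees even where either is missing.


Two LEFT JOINs from the same base table employees: one to departments via dept_id, one to employees itself via manager_id. Both are LEFT so every employee is preserved.
Match against departments:
  - employee 1 (Mia): dept_id=1 -> matches Marketing
  - employee 2 (George): dept_id=3 -> matches Security
  - employee 3 (Uma): dept_id=3 -> matches Security
  - employee 4 (Dana): dept_id=NULL, no match -> kept with NULL
  - employee 5 (Eve): dept_id=3 -> matches Security
  - employee 6 (Tina): dept_id=1 -> matches Marketing
  - employee 7 (Iris): dept_id=3 -> matches Security
  - employee 8 (Leo): dept_id=NULL, no match -> kept with NULL
Match against employees (self):
  - employee 1 (Mia): manager_id=NULL -> NULL
  - employee 2 (George): manager_id=1 -> Mia
  - employee 3 (Uma): manager_id=NULL -> NULL
  - employee 4 (Dana): manager_id=2 -> George
  - employee 5 (Eve): manager_id=4 -> Dana
  - employee 6 (Tina): manager_id=1 -> Mia
  - employee 7 (Iris): manager_id=NULL -> NULL
  - employee 8 (Leo): manager_id=NULL -> NULL

SQL:
SELECT a.name, b.name AS department, c.name AS manager
FROM employees a
LEFT JOIN departments b ON a.dept_id = b.id
LEFT JOIN employees c ON a.manager_id = c.id

Result:
name   | department | manager
-------+------------+--------
Mia    | Marketing  | NULL   
George | Security   | Mia    
Uma    | Security   | NULL   
Dana   | NULL       | George 
Eve    | Security   | Dana   
Tina   | Marketing  | Mia    
Iris   | Security   | NULL   
Leo    | NULL       | NULL   


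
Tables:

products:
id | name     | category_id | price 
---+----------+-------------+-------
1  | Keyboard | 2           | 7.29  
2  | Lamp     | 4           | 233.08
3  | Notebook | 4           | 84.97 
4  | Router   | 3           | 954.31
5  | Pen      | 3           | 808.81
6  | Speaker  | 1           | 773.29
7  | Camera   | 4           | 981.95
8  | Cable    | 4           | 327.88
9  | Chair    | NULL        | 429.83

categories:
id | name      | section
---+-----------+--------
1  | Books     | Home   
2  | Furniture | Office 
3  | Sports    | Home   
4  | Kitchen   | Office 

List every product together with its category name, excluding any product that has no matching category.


INNER JOIN keeps only products rows whose category_id matches an id in categories. Walk through each product:
  - product 1 (Keyboard): category_id=2 -> matches Furniture
  - product 2 (Lamp): category_id=4 -> matches Kitchen
  - product 3 (Notebook): category_id=4 -> matches Kitchen
  - product 4 (Router): category_id=3 -> matches Sports
  - product 5 (Pen): category_id=3 -> matches Sports
  - product 6 (Speaker): category_id=1 -> matches Books
  - product 7 (Camera): category_id=4 -> matches Kitchen
  - product 8 (Cable): category_id=4 -> matches Kitchen
  - product 9 (Chair): category_id=NULL, no match -> dropped
So 1 of 9 rows is dropped.

SQL:
SELECT a.name, b.name AS category
FROM products a
INNER JOIN categories b ON a.category_id = b.id

Result:
name     | category 
---------+----------
Keyboard | Furniture
Lamp     | Kitchen  
Notebook | Kitchen  
Router   | Sports   
Pen      | Sports   
Speaker  | Books    
Camera   | Kitchen  
Cable    | Kitchen  


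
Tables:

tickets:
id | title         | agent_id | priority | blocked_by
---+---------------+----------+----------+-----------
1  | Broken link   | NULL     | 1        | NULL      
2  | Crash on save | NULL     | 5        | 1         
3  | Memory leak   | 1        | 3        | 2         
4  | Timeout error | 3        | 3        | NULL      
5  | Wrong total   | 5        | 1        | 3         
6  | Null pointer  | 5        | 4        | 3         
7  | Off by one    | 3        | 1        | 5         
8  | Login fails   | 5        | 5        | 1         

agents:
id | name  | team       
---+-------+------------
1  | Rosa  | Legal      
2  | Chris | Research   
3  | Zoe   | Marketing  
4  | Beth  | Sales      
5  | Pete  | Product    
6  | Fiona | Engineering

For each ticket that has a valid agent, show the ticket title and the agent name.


INNER JOIN keeps only tickets rows whose agent_id matches an id in agents. Walk through each ticket:
  - ticket 1 (Broken link): agent_id=NULL, no match -> dropped
  - ticket 2 (Crash on save): agent_id=NULL, no match -> dropped
  - ticket 3 (Memory leak): agent_id=1 -> matches Rosa
  - ticket 4 (Timeout error): agent_id=3 -> matches Zoe
  - ticket 5 (Wrong total): agent_id=5 -> matches Pete
  - ticket 6 (Null pointer): agent_id=5 -> matches Pete
  - ticket 7 (Off by one): agent_id=3 -> matches Zoe
  - ticket 8 (Login fails): agent_id=5 -> matches Pete
So 2 of 8 rows are dropped.

SQL:
SELECT a.title, b.name AS agent
FROM tickets a
INNER JOIN agents b ON a.agent_id = b.id

Result:
title         | agent
--------------+------
Memory leak   | Rosa 
Timeout error | Zoe  
Wrong total   | Pete 
Null pointer  | Pete 
Off by one    | Zoe  
Login fails   | Pete 


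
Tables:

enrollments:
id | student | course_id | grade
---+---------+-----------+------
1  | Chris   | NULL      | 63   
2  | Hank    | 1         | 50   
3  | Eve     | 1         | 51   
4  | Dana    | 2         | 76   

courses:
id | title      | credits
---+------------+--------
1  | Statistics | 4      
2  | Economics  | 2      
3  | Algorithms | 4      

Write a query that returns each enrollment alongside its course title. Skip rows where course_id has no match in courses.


INNER JOIN keeps only enrollments rows whose course_id matches an id in courses. Walk through each enrollment:
  - enrollment 1 (Chris): course_id=NULL, no match -> dropped
  - enrollment 2 (Hank): course_id=1 -> matches Statistics
  - enrollment 3 (Eve): course_id=1 -> matches Statistics
  - enrollment 4 (Dana): course_id=2 -> matches Economics
So 1 of 4 rows is dropped.

SQL:
SELECT a.student, b.title AS course
FROM enrollments a
INNER JOIN courses b ON a.course_id = b.id

Result:
student | course    
--------+-----------
Hank    | Statistics
Eve     | Statistics
Dana    | Economics 


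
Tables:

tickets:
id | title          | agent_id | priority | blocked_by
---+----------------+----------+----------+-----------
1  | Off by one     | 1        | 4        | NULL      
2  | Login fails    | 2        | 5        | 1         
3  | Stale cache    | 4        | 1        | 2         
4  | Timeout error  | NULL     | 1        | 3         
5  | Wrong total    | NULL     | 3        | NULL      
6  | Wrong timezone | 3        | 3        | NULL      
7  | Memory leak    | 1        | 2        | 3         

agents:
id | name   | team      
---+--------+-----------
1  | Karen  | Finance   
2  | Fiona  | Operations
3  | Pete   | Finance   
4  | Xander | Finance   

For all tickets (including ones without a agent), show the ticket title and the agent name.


LEFT JOIN keeps every row from tickets (the left table); where agent_id has no match in agents, the agent columns become NULL. Walk through each ticket:
  - ticket 1 (Off by one): agent_id=1 -> matches Karen
  - ticket 2 (Login fails): agent_id=2 -> matches Fiona
  - ticket 3 (Stale cache): agent_id=4 -> matches Xander
  - ticket 4 (Timeout error): agent_id=NULL, no match -> kept with NULL
  - ticket 5 (Wrong total): agent_id=NULL, no match -> kept with NULL
  - ticket 6 (Wrong timezone): agent_id=3 -> matches Pete
  - ticket 7 (Memory leak): agent_id=1 -> matches Karen
All 7 rows appear; 2 have NULL agent.

SQL:
SELECT a.title, b.name AS agent
FROM tickets a
LEFT JOIN agents b ON a.agent_id = b.id

Result:
title          | agent 
---------------+-------
Off by one     | Karen 
Login fails    | Fiona 
Stale cache    | Xander
Timeout error  | NULL  
Wrong total    | NULL  
Wrong timezone | Pete  
Memory leak    | Karen 


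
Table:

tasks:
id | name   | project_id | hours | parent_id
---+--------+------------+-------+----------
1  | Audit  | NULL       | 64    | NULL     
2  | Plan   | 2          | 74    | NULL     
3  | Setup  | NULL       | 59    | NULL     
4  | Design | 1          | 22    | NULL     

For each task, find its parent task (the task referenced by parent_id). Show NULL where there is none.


This is a self-join: tasks is joined to a second copy of itself, matching each row's parent_id to another row's id. Use LEFT JOIN so rows with parent_id=NULL are kept.
  - task 1 (Audit): parent_id=NULL -> NULL
  - task 2 (Plan): parent_id=NULL -> NULL
  - task 3 (Setup): parent_id=NULL -> NULL
  - task 4 (Design): parent_id=NULL -> NULL

SQL:
SELECT a.name AS item, b.name AS parent
FROM tasks a
LEFT JOIN tasks b ON a.parent_id = b.id

Result:
item   | parent
-------+-------
Audit  | NULL  
Plan   | NULL  
Setup  | NULL  
Design | NULL  


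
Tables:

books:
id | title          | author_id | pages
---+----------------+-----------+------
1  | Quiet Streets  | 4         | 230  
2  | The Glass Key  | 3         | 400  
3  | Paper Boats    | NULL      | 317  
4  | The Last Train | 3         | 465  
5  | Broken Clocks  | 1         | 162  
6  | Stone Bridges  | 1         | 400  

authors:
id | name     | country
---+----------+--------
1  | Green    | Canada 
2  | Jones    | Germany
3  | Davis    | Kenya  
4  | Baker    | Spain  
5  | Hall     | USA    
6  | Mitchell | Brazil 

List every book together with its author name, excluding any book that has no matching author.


INNER JOIN keeps only books rows whose author_id matches an id in authors. Walk through each book:
  - book 1 (Quiet Streets): author_id=4 -> matches Baker
  - book 2 (The Glass Key): author_id=3 -> matches Davis
  - book 3 (Paper Boats): author_id=NULL, no match -> dropped
  - book 4 (The Last Train): author_id=3 -> matches Davis
  - book 5 (Broken Clocks): author_id=1 -> matches Green
  - book 6 (Stone Bridges): author_id=1 -> matches Green
So 1 of 6 rows is dropped.

SQL:
SELECT a.title, b.name AS author
FROM books a
INNER JOIN authors b ON a.author_id = b.id

Result:
title          | author
---------------+-------
Quiet Streets  | Baker 
The Glass Key  | Davis 
The Last Train | Davis 
Broken Clocks  | Green 
Stone Bridges  | Green 


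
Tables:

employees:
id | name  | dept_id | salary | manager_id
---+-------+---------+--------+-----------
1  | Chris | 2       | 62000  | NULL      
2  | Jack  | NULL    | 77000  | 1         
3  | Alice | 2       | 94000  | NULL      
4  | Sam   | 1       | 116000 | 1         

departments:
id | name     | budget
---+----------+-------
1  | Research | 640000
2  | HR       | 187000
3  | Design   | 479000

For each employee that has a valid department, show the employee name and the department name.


INNER JOIN keeps only employees rows whose dept_id matches an id in departments. Walk through each employee:
  - employee 1 (Chris): dept_id=2 -> matches HR
  - employee 2 (Jack): dept_id=NULL, no match -> dropped
  - employee 3 (Alice): dept_id=2 -> matches HR
  - employee 4 (Sam): dept_id=1 -> matches Research
So 1 of 4 rows is dropped.

SQL:
SELECT a.name, b.name AS department
FROM employees a
INNER JOIN departments b ON a.dept_id = b.id

Result:
name  | department
------+-----------
Chris | HR        
Alice | HR        
Sam   | Research  


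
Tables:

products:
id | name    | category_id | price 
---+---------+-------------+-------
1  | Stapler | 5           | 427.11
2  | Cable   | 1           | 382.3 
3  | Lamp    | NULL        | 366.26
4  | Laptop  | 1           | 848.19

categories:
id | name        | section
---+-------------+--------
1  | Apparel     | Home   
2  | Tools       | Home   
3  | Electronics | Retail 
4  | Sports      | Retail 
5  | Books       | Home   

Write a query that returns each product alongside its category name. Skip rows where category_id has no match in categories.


INNER JOIN keeps only products rows whose category_id matches an id in categories. Walk through each product:
  - product 1 (Stapler): category_id=5 -> matches Books
  - product 2 (Cable): category_id=1 -> matches Apparel
  - product 3 (Lamp): category_id=NULL, no match -> dropped
  - product 4 (Laptop): category_id=1 -> matches Apparel
So 1 of 4 rows is dropped.

SQL:
SELECT a.name, b.name AS category
FROM products a
INNER JOIN categories b ON a.category_id = b.id

Result:
name    | category
--------+---------
Stapler | Books   
Cable   | Apparel 
Laptop  | Apparel 


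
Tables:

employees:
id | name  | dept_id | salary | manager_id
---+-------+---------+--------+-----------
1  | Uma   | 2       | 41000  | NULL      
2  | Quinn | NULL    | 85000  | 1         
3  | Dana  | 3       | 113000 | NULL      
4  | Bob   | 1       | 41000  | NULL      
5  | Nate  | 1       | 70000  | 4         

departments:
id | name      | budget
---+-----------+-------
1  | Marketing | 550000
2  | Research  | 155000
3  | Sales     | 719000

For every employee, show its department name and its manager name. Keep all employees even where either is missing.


Two LEFT JOINs from the same base table employees: one to departments via dept_id, one to employees itself via manager_id. Both are LEFT so every employee is preserved.
Match against departments:
  - employee 1 (Uma): dept_id=2 -> matches Research
  - employee 2 (Quinn): dept_id=NULL, no match -> kept with NULL
  - employee 3 (Dana): dept_id=3 -> matches Sales
  - employee 4 (Bob): dept_id=1 -> matches Marketing
  - employee 5 (Nate): dept_id=1 -> matches Marketing
Match against employees (self):
  - employee 1 (Uma): manager_id=NULL -> NULL
  - employee 2 (Quinn): manager_id=1 -> Uma
  - employee 3 (Dana): manager_id=NULL -> NULL
  - employee 4 (Bob): manager_id=NULL -> NULL
  - employee 5 (Nate): manager_id=4 -> Bob

SQL:
SELECT a.name, b.name AS department, c.name AS manager
FROM employees a
LEFT JOIN departments b ON a.dept_id = b.id
LEFT JOIN employees c ON a.manager_id = c.id

Result:
name  | department | manager
------+------------+--------
Uma   | Research   | NULL   
Quinn | NULL       | Uma    
Dana  | Sales      | NULL   
Bob   | Marketing  | NULL   
Nate  | Marketing  | Bob    


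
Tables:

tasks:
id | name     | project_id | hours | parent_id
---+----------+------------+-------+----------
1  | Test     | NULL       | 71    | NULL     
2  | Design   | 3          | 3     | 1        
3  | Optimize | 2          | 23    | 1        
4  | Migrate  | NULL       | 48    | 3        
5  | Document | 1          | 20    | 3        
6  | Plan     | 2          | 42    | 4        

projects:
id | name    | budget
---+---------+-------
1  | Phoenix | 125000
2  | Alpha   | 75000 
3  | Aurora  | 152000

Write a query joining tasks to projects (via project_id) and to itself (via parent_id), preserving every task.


Two LEFT JOINs from the same base table tasks: one to projects via project_id, one to tasks itself via parent_id. Both are LEFT so every task is preserved.
Match against projects:
  - task 1 (Test): project_id=NULL, no match -> kept with NULL
  - task 2 (Design): project_id=3 -> matches Aurora
  - task 3 (Optimize): project_id=2 -> matches Alpha
  - task 4 (Migrate): project_id=NULL, no match -> kept with NULL
  - task 5 (Document): project_id=1 -> matches Phoenix
  - task 6 (Plan): project_id=2 -> matches Alpha
Match against tasks (self):
  - task 1 (Test): parent_id=NULL -> NULL
  - task 2 (Design): parent_id=1 -> Test
  - task 3 (Optimize): parent_id=1 -> Test
  - task 4 (Migrate): parent_id=3 -> Optimize
  - task 5 (Document): parent_id=3 -> Optimize
  - task 6 (Plan): parent_id=4 -> Migrate

SQL:
SELECT a.name, b.name AS project, c.name AS parent
FROM tasks a
LEFT JOIN projects b ON a.project_id = b.id
LEFT JOIN tasks c ON a.parent_id = c.id

Result:
name     | project | parent  
---------+---------+---------
Test     | NULL    | NULL    
Design   | Aurora  | Test    
Optimize | Alpha   | Test    
Migrate  | NULL    | Optimize
Document | Phoenix | Optimize
Plan     | Alpha   | Migrate 


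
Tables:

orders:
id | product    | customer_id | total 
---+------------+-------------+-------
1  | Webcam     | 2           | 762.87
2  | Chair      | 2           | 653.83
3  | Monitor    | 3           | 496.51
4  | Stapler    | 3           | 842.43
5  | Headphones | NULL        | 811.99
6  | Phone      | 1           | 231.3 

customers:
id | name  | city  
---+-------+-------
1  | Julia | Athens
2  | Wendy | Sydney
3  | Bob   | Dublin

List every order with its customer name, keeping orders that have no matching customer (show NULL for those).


LEFT JOIN keeps every row from orders (the left table); where customer_id has no match in customers, the customer columns become NULL. Walk through each order:
  - order 1 (Webcam): customer_id=2 -> matches Wendy
  - order 2 (Chair): customer_id=2 -> matches Wendy
  - order 3 (Monitor): customer_id=3 -> matches Bob
  - order 4 (Stapler): customer_id=3 -> matches Bob
  - order 5 (Headphones): customer_id=NULL, no match -> kept with NULL
  - order 6 (Phone): customer_id=1 -> matches Julia
All 6 rows appear; 1 has NULL customer.

SQL:
SELECT a.product, b.name AS customer
FROM orders a
LEFT JOIN customers b ON a.customer_id = b.id

Result:
product    | customer
-----------+---------
Webcam     | Wendy   
Chair      | Wendy   
Monitor    | Bob     
Stapler    | Bob     
Headphones | NULL    
Phone      | Julia   


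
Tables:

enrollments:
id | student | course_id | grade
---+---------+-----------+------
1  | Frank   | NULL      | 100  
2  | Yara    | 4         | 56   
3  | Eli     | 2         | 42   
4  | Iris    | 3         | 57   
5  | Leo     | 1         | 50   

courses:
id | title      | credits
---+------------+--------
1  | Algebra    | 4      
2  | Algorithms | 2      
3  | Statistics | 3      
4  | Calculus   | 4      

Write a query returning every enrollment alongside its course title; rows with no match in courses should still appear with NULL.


LEFT JOIN keeps every row from enrollments (the left table); where course_id has no match in courses, the course columns become NULL. Walk through each enrollment:
  - enrollment 1 (Frank): course_id=NULL, no match -> kept with NULL
  - enrollment 2 (Yara): course_id=4 -> matches Calculus
  - enrollment 3 (Eli): course_id=2 -> matches Algorithms
  - enrollment 4 (Iris): course_id=3 -> matches Statistics
  - enrollment 5 (Leo): course_id=1 -> matches Algebra
All 5 rows appear; 1 has NULL course.

SQL:
SELECT a.student, b.title AS course
FROM enrollments a
LEFT JOIN courses b ON a.course_id = b.id

Result:
student | course    
--------+-----------
Frank   | NULL      
Yara    | Calculus  
Eli     | Algorithms
Iris    | Statistics
Leo     | Algebra   


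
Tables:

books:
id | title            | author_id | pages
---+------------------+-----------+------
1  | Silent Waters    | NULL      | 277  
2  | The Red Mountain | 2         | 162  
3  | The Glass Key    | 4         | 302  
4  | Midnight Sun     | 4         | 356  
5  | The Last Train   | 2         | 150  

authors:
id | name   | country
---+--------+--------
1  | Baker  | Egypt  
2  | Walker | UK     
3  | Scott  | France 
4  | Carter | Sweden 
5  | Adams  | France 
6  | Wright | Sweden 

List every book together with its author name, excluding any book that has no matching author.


INNER JOIN keeps only books rows whose author_id matches an id in authors. Walk through each book:
  - book 1 (Silent Waters): author_id=NULL, no match -> dropped
  - book 2 (The Red Mountain): author_id=2 -> matches Walker
  - book 3 (The Glass Key): author_id=4 -> matches Carter
  - book 4 (Midnight Sun): author_id=4 -> matches Carter
  - book 5 (The Last Train): author_id=2 -> matches Walker
So 1 of 5 rows is dropped.

SQL:
SELECT a.title, b.name AS author
FROM books a
INNER JOIN authors b ON a.author_id = b.id

Result:
title            | author
-----------------+-------
The Red Mountain | Walker
The Glass Key    | Carter
Midnight Sun     | Carter
The Last Train   | Walker


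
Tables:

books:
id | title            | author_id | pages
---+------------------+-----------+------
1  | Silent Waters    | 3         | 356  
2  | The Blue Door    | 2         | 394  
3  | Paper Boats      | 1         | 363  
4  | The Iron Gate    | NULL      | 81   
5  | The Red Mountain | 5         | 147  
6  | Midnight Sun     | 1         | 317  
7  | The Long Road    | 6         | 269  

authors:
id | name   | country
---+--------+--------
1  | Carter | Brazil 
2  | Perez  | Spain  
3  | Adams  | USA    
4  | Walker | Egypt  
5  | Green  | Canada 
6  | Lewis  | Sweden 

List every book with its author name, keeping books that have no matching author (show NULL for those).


LEFT JOIN keeps every row from books (the left table); where author_id has no match in authors, the author columns become NULL. Walk through each book:
  - book 1 (Silent Waters): author_id=3 -> matches Adams
  - book 2 (The Blue Door): author_id=2 -> matches Perez
  - book 3 (Paper Boats): author_id=1 -> matches Carter
  - book 4 (The Iron Gate): author_id=NULL, no match -> kept with NULL
  - book 5 (The Red Mountain): author_id=5 -> matches Green
  - book 6 (Midnight Sun): author_id=1 -> matches Carter
  - book 7 (The Long Road): author_id=6 -> matches Lewis
All 7 rows appear; 1 has NULL author.

SQL:
SELECT a.title, b.name AS author
FROM books a
LEFT JOIN authors b ON a.author_id = b.id

Result:
title            | author
-----------------+-------
Silent Waters    | Adams 
The Blue Door    | Perez 
Paper Boats      | Carter
The Iron Gate    | NULL  
The Red Mountain | Green 
Midnight Sun     | Carter
The Long Road    | Lewis 


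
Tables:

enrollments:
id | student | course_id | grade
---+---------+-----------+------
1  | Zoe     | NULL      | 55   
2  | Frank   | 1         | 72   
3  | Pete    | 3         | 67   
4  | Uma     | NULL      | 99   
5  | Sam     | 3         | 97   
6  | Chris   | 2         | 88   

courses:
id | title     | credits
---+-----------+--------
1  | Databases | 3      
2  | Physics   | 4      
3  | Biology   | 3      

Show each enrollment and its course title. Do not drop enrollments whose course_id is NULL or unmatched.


LEFT JOIN keeps every row from enrollments (the left table); where course_id has no match in courses, the course columns become NULL. Walk through each enrollment:
  - enrollment 1 (Zoe): course_id=NULL, no match -> kept with NULL
  - enrollment 2 (Frank): course_id=1 -> matches Databases
  - enrollment 3 (Pete): course_id=3 -> matches Biology
  - enrollment 4 (Uma): course_id=NULL, no match -> kept with NULL
  - enrollment 5 (Sam): course_id=3 -> matches Biology
  - enrollment 6 (Chris): course_id=2 -> matches Physics
All 6 rows appear; 2 have NULL course.

SQL:
SELECT a.student, b.title AS course
FROM enrollments a
LEFT JOIN courses b ON a.course_id = b.id

Result:
student | course   
--------+----------
Zoe     | NULL     
Frank   | Databases
Pete    | Biology  
Uma     | NULL     
Sam     | Biology  
Chris   | Physics  


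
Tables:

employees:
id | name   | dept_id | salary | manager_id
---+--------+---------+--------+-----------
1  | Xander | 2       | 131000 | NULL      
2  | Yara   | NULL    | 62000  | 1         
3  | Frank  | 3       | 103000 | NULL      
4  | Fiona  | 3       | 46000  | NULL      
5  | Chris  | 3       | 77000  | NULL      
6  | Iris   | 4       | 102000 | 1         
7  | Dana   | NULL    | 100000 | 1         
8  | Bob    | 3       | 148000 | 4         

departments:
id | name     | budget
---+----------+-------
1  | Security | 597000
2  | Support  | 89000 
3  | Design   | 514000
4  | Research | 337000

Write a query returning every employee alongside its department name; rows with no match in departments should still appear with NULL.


LEFT JOIN keeps every row from employees (the left table); where dept_id has no match in departments, the department columns become NULL. Walk through each employee:
  - employee 1 (Xander): dept_id=2 -> matches Support
  - employee 2 (Yara): dept_id=NULL, no match -> kept with NULL
  - employee 3 (Frank): dept_id=3 -> matches Design
  - employee 4 (Fiona): dept_id=3 -> matches Design
  - employee 5 (Chris): dept_id=3 -> matches Design
  - employee 6 (Iris): dept_id=4 -> matches Research
  - employee 7 (Dana): dept_id=NULL, no match -> kept with NULL
  - employee 8 (Bob): dept_id=3 -> matches Design
All 8 rows appear; 2 have NULL department.

SQL:
SELECT a.name, b.name AS department
FROM employees a
LEFT JOIN departments b ON a.dept_id = b.id

Result:
name   | department
-------+-----------
Xander | Support   
Yara   | NULL      
Frank  | Design    
Fiona  | Design    
Chris  | Design    
Iris   | Research  
Dana   | NULL      
Bob    | Design    


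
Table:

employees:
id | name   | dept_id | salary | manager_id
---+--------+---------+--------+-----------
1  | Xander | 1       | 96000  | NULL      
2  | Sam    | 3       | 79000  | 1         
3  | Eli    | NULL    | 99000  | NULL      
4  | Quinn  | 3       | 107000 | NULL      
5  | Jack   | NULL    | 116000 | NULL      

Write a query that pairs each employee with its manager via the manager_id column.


This is a self-join: employees is joined to a second copy of itself, matching each row's manager_id to another row's id. Use LEFT JOIN so rows with manager_id=NULL are kept.
  - employee 1 (Xander): manager_id=NULL -> NULL
  - employee 2 (Sam): manager_id=1 -> Xander
  - employee 3 (Eli): manager_id=NULL -> NULL
  - employee 4 (Quinn): manager_id=NULL -> NULL
  - employee 5 (Jack): manager_id=NULL -> NULL

SQL:
SELECT a.name AS item, b.name AS manager
FROM employees a
LEFT JOIN employees b ON a.manager_id = b.id

Result:
item   | manager
-------+--------
Xander | NULL   
Sam    | Xander 
Eli    | NULL   
Quinn  | NULL   
Jack   | NULL   


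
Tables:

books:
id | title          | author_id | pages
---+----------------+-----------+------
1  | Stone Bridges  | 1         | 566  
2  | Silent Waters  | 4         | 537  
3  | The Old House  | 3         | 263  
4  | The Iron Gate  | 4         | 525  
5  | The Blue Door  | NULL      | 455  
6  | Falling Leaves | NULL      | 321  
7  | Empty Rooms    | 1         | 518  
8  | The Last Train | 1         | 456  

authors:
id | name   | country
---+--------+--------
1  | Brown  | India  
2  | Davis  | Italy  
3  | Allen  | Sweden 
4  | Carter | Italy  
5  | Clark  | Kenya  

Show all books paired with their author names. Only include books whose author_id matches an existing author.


INNER JOIN keeps only books rows whose author_id matches an id in authors. Walk through each book:
  - book 1 (Stone Bridges): author_id=1 -> matches Brown
  - book 2 (Silent Waters): author_id=4 -> matches Carter
  - book 3 (The Old House): author_id=3 -> matches Allen
  - book 4 (The Iron Gate): author_id=4 -> matches Carter
  - book 5 (The Blue Door): author_id=NULL, no match -> dropped
  - book 6 (Falling Leaves): author_id=NULL, no match -> dropped
  - book 7 (Empty Rooms): author_id=1 -> matches Brown
  - book 8 (The Last Train): author_id=1 -> matches Brown
So 2 of 8 rows are dropped.

SQL:
SELECT a.title, b.name AS author
FROM books a
INNER JOIN authors b ON a.author_id = b.id

Result:
title          | author
---------------+-------
Stone Bridges  | Brown 
Silent Waters  | Carter
The Old House  | Allen 
The Iron Gate  | Carter
Empty Rooms    | Brown 
The Last Train | Brown 


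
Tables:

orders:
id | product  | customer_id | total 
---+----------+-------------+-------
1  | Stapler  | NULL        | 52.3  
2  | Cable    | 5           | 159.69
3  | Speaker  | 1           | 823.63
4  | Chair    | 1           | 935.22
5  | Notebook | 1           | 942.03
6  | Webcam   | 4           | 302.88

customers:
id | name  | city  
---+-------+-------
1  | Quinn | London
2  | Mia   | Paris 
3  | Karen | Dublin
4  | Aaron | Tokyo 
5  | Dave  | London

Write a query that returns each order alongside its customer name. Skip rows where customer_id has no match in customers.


INNER JOIN keeps only orders rows whose customer_id matches an id in customers. Walk through each order:
  - order 1 (Stapler): customer_id=NULL, no match -> dropped
  - order 2 (Cable): customer_id=5 -> matches Dave
  - order 3 (Speaker): customer_id=1 -> matches Quinn
  - order 4 (Chair): customer_id=1 -> matches Quinn
  - order 5 (Notebook): customer_id=1 -> matches Quinn
  - order 6 (Webcam): customer_id=4 -> matches Aaron
So 1 of 6 rows is dropped.

SQL:
SELECT a.product, b.name AS customer
FROM orders a
INNER JOIN customers b ON a.customer_id = b.id

Result:
product  | customer
---------+---------
Cable    | Dave    
Speaker  | Quinn   
Chair    | Quinn   
Notebook | Quinn   
Webcam   | Aaron   
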